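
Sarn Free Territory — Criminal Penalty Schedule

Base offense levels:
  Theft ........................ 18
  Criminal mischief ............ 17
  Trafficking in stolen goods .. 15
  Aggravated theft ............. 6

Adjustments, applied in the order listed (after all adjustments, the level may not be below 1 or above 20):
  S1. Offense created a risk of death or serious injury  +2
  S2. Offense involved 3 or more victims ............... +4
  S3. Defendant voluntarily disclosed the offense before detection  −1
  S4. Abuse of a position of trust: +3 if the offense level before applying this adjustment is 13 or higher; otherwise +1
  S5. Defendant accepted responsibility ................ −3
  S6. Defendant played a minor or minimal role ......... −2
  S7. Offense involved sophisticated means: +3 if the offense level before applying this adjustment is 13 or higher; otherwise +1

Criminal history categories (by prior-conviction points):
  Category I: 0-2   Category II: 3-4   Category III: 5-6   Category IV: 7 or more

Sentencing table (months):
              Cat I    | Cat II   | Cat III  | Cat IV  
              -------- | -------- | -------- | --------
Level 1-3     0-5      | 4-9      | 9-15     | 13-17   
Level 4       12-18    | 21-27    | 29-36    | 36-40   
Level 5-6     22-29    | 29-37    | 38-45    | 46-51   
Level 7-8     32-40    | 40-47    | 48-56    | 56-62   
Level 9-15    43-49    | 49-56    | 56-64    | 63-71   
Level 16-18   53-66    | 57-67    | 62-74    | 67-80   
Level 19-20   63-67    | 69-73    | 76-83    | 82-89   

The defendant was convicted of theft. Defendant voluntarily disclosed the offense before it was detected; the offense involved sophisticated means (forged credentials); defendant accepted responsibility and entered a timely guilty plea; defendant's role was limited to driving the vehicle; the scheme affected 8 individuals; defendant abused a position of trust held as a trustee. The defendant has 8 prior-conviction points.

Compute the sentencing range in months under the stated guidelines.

82-89 months

Base offense level for theft: 18.
S2 applies: 18 + 4 = 22.
S3 applies: 22 − 1 = 21.
S4 applies (level before this adjustment is 21 ≥ 13, so +3): 21 + 3 = 24.
S5 applies: 24 − 3 = 21.
S6 applies: 21 − 2 = 19.
S7 applies (level before this adjustment is 19 ≥ 13, so +3): 19 + 3 = 22.
Level 22 exceeds the maximum of 20; capped at 20.
Final offense level: 20.
Criminal history: 8 prior points → Category IV (7+).
Level 20 falls in the 19-20 band.
Grid: Level 19-20 × Category IV = 82-89 months.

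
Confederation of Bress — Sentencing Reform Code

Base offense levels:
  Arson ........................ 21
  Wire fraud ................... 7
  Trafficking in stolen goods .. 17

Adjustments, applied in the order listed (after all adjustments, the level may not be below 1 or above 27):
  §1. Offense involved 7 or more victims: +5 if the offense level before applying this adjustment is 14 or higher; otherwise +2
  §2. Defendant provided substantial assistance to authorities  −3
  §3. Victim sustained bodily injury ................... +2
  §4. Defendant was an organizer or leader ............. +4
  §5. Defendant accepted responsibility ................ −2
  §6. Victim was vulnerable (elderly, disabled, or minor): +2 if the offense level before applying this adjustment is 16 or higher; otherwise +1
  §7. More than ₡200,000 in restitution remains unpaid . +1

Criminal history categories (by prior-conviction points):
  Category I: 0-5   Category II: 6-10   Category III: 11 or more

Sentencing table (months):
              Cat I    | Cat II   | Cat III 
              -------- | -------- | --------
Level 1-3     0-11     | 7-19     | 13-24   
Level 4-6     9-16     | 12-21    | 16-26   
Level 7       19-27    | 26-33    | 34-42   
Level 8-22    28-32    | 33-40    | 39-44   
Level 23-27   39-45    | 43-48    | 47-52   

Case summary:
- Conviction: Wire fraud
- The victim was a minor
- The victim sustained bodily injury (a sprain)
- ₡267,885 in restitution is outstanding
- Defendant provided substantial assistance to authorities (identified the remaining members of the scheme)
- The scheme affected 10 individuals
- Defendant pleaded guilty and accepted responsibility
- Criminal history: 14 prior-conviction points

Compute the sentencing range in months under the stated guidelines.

39-44 months

Base offense level for wire fraud: 7.
§1 applies (level before this adjustment is 7 < 14, so +2): 7 + 2 = 9.
§2 applies: 9 − 3 = 6.
§3 applies: 6 + 2 = 8.
§5 applies: 8 − 2 = 6.
§6 applies (level before this adjustment is 6 < 16, so +1): 6 + 1 = 7.
§7 applies: 7 + 1 = 8.
Final offense level: 8.
Criminal history: 14 prior points → Category III (11+).
Level 8 falls in the 8-22 band.
Grid: Level 8-22 × Category III = 39-44 months.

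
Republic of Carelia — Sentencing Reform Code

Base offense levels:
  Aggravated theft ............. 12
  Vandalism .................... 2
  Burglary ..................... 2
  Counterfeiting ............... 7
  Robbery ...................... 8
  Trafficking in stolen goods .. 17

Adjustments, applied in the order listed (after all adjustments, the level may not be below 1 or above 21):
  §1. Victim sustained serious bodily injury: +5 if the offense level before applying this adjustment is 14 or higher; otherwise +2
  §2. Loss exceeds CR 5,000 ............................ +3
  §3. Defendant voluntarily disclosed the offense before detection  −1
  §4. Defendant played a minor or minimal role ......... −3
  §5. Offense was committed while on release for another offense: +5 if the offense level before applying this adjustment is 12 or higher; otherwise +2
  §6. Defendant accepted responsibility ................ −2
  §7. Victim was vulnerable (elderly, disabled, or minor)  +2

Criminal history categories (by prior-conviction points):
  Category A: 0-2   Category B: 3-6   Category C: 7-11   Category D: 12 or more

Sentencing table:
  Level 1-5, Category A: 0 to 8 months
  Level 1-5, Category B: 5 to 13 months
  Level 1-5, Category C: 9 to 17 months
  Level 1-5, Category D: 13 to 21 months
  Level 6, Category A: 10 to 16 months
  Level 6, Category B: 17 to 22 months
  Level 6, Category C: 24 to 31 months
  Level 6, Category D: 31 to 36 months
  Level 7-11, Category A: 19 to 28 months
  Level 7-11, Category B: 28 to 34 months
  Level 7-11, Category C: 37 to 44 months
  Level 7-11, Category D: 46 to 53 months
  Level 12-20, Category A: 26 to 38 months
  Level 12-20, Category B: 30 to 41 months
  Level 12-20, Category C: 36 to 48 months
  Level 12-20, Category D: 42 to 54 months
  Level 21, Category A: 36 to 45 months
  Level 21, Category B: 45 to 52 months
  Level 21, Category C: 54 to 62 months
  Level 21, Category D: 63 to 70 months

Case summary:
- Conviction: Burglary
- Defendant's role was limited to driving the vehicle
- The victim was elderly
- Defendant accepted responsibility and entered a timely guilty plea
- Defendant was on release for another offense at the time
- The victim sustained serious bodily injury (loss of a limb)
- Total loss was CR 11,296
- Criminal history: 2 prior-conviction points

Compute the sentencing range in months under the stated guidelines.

10-16 months

Base offense level for burglary: 2.
§1 applies (level before this adjustment is 2 < 14, so +2): 2 + 2 = 4.
§2 applies: 4 + 3 = 7.
§4 applies: 7 − 3 = 4.
§5 applies (level before this adjustment is 4 < 12, so +2): 4 + 2 = 6.
§6 applies: 6 − 2 = 4.
§7 applies: 4 + 2 = 6.
Final offense level: 6.
Criminal history: 2 prior points → Category A (0-2).
Level 6 falls in the 6 band.
Grid: Level 6 × Category A = 10-16 months.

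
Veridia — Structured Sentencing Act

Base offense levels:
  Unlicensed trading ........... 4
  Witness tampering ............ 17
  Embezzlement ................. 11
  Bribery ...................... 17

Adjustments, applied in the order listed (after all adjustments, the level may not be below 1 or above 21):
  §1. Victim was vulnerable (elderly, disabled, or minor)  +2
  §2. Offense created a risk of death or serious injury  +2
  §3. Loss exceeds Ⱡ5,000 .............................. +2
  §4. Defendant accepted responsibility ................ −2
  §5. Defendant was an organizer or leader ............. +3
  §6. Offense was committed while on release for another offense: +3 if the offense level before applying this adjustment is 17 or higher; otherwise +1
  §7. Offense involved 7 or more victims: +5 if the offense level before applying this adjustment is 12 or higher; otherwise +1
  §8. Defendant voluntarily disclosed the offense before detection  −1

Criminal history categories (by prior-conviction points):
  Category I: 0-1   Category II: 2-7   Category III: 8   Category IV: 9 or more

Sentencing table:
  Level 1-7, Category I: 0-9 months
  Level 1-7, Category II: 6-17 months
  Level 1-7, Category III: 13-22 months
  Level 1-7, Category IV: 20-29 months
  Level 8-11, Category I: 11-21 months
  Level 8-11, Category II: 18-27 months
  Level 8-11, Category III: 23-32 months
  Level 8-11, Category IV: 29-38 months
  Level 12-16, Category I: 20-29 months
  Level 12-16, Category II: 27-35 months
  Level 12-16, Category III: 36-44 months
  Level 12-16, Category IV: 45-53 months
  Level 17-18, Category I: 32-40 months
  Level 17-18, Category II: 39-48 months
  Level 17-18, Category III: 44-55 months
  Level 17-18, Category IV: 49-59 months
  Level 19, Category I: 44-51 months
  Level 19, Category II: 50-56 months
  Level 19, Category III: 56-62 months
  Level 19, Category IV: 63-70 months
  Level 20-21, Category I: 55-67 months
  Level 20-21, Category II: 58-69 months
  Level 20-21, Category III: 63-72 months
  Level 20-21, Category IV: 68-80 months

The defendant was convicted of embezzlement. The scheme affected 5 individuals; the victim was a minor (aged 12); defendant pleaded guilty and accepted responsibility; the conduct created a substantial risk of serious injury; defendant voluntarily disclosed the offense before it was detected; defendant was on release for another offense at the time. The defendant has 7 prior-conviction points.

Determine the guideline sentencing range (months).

27-35 months

Base offense level for embezzlement: 11.
§1 applies: 11 + 2 = 13.
§2 applies: 13 + 2 = 15.
§4 applies: 15 − 2 = 13.
§5 does not apply.
§6 applies (level before this adjustment is 13 < 17, so +1): 13 + 1 = 14.
§8 applies: 14 − 1 = 13.
Final offense level: 13.
Criminal history: 7 prior points → Category II (2-7).
Level 13 falls in the 12-16 band.
Grid: Level 12-16 × Category II = 27-35 months.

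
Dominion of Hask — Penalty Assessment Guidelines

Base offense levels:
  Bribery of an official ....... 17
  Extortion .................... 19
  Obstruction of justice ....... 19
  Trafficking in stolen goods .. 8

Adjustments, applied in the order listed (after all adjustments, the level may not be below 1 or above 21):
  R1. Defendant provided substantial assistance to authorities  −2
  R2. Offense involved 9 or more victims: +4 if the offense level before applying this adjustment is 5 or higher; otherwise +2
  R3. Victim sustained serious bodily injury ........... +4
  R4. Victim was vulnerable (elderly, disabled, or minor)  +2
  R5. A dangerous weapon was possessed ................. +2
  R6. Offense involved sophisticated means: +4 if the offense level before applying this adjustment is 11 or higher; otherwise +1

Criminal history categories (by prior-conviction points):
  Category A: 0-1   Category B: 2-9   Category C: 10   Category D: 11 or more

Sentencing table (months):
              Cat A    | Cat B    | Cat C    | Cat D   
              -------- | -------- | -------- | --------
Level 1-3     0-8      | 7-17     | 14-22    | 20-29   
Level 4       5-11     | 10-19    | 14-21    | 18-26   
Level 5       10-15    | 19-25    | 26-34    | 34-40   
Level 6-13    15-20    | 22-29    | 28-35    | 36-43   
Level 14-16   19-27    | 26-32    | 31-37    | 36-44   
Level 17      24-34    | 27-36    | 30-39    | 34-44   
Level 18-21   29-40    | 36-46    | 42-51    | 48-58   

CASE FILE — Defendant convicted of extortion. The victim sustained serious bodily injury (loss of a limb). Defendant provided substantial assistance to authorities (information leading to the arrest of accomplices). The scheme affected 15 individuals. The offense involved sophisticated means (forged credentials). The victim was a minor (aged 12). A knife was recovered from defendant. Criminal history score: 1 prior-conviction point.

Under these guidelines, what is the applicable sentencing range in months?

29-40 months

Base offense level for extortion: 19.
R1 applies: 19 − 2 = 17.
R2 applies (level before this adjustment is 17 ≥ 5, so +4): 17 + 4 = 21.
R3 applies: 21 + 4 = 25.
R4 applies: 25 + 2 = 27.
R5 applies: 27 + 2 = 29.
R6 applies (level before this adjustment is 29 ≥ 11, so +4): 29 + 4 = 33.
Level 33 exceeds the maximum of 21; capped at 21.
Final offense level: 21.
Criminal history: 1 prior point → Category A (0-1).
Level 21 falls in the 18-21 band.
Grid: Level 18-21 × Category A = 29-40 months.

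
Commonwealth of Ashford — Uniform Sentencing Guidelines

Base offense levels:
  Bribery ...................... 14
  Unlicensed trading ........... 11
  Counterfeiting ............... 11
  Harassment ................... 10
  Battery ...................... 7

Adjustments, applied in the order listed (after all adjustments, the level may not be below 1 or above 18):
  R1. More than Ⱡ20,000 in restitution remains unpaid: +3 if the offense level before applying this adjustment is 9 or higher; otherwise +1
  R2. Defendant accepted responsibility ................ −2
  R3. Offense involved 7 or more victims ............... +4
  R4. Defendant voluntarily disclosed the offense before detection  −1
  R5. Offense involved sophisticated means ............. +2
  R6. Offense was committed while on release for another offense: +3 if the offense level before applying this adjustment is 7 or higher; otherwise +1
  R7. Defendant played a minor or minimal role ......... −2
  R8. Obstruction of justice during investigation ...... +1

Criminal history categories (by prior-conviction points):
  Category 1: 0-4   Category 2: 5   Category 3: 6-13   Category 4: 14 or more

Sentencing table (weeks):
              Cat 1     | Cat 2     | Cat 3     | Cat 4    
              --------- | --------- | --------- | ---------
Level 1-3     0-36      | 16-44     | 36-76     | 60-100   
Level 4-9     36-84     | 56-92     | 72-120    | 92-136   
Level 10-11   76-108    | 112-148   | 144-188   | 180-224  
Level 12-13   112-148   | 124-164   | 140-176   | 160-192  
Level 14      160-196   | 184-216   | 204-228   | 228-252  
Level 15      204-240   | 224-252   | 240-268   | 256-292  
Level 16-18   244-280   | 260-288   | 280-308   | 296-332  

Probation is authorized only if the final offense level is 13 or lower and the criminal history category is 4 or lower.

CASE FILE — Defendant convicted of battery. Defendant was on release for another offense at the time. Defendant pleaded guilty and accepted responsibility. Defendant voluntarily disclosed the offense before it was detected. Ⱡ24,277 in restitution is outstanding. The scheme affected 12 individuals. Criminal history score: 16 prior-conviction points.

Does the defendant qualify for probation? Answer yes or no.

Base offense level for battery: 7.
R1 applies (level before this adjustment is 7 < 9, so +1): 7 + 1 = 8.
R2 applies: 8 − 2 = 6.
R3 applies: 6 + 4 = 10.
R4 applies: 10 − 1 = 9.
R6 applies (level before this adjustment is 9 ≥ 7, so +3): 9 + 3 = 12.
R8 does not apply.
Final offense level: 12.
Criminal history: 16 prior points → Category 4 (14+).
Level 12 falls in the 12-13 band.
Grid: Level 12-13 × Category 4 = 160-192 weeks.
Probation check: level 12 ≤ 13 and category 4 ≤ 4 → eligible.

Yes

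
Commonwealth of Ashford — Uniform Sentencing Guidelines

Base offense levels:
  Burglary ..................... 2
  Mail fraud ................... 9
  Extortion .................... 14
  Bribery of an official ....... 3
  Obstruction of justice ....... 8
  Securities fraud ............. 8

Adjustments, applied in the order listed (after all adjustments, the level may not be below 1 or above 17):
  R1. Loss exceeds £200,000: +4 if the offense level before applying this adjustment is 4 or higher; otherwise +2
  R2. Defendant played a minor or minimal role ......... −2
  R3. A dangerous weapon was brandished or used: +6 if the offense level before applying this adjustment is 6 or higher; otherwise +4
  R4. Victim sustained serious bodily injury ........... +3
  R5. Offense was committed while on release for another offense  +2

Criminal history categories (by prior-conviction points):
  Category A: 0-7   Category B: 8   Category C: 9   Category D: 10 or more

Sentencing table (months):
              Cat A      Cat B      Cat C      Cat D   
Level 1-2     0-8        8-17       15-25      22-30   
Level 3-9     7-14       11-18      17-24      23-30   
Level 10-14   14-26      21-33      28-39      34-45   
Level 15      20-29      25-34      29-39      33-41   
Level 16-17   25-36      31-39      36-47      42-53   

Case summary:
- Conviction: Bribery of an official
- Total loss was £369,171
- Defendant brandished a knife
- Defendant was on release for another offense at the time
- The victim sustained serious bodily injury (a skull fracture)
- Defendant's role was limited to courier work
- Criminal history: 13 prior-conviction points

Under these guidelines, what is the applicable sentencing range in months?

Base offense level for bribery of an official: 3.
R1 applies (level before this adjustment is 3 < 4, so +2): 3 + 2 = 5.
R2 applies: 5 − 2 = 3.
R3 applies (level before this adjustment is 3 < 6, so +4): 3 + 4 = 7.
R4 applies: 7 + 3 = 10.
R5 applies: 10 + 2 = 12.
Final offense level: 12.
Criminal history: 13 prior points → Category D (10+).
Level 12 falls in the 10-14 band.
Grid: Level 10-14 × Category D = 34-45 months.

34-45 months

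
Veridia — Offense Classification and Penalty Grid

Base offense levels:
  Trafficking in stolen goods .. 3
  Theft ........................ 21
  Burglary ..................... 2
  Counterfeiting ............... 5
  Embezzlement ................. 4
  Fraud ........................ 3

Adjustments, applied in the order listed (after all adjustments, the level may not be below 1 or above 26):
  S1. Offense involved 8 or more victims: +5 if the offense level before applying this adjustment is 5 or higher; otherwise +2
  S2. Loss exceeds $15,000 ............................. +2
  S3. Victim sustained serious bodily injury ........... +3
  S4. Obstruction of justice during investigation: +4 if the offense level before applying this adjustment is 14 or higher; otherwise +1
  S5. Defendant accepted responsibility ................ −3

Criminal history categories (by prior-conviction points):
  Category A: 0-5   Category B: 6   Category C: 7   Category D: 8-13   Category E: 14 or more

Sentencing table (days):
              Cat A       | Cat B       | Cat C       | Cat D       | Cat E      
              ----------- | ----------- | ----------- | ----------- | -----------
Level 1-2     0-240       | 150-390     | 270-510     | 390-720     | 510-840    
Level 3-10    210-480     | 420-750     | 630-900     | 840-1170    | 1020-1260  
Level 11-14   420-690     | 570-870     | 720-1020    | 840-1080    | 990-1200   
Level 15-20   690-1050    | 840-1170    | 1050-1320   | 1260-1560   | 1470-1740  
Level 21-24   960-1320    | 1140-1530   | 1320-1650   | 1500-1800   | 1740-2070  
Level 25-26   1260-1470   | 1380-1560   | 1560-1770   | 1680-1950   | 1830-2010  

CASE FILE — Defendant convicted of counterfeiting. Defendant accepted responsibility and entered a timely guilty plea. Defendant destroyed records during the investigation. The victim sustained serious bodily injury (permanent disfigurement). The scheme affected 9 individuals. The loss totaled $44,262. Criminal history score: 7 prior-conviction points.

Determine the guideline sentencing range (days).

Base offense level for counterfeiting: 5.
S1 applies (level before this adjustment is 5 ≥ 5, so +5): 5 + 5 = 10.
S2 applies: 10 + 2 = 12.
S3 applies: 12 + 3 = 15.
S4 applies (level before this adjustment is 15 ≥ 14, so +4): 15 + 4 = 19.
S5 applies: 19 − 3 = 16.
Final offense level: 16.
Criminal history: 7 prior points → Category C (7).
Level 16 falls in the 15-20 band.
Grid: Level 15-20 × Category C = 1050-1320 days.

1050-1320 days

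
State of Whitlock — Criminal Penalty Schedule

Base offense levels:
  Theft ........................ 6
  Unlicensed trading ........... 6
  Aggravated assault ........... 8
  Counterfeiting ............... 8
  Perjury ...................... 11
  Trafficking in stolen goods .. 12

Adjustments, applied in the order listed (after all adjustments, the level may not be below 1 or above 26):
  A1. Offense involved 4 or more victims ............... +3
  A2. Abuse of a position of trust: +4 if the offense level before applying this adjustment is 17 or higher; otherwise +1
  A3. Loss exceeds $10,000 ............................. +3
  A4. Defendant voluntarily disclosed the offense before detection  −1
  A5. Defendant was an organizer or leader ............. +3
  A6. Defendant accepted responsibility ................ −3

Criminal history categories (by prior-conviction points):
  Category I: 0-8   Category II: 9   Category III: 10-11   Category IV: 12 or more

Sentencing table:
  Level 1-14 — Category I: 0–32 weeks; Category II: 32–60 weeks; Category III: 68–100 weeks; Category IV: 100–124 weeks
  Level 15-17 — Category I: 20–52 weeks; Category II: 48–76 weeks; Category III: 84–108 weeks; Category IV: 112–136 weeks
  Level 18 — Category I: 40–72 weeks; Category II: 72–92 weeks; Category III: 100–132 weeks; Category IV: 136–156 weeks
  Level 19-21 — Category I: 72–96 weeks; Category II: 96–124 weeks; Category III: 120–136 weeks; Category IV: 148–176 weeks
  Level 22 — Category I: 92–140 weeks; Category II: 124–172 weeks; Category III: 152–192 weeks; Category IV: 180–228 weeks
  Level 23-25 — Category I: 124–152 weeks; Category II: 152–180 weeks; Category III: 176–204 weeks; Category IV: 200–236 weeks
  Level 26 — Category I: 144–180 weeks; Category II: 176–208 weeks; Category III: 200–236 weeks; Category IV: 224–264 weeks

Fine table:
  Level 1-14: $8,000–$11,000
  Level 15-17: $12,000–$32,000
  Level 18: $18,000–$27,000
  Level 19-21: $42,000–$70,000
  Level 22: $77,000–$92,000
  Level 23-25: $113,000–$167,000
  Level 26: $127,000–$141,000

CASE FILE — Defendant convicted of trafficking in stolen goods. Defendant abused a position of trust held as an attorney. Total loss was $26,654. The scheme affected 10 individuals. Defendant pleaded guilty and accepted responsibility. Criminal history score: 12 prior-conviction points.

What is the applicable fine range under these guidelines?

$12,000–$32,000

Base offense level for trafficking in stolen goods: 12.
A1 applies: 12 + 3 = 15.
A2 applies (level before this adjustment is 15 < 17, so +1): 15 + 1 = 16.
A3 applies: 16 + 3 = 19.
A6 applies: 19 − 3 = 16.
Final offense level: 16.
Level 16 falls in the 15-17 band.
Fine table: Level 15-17 → $12,000–$32,000.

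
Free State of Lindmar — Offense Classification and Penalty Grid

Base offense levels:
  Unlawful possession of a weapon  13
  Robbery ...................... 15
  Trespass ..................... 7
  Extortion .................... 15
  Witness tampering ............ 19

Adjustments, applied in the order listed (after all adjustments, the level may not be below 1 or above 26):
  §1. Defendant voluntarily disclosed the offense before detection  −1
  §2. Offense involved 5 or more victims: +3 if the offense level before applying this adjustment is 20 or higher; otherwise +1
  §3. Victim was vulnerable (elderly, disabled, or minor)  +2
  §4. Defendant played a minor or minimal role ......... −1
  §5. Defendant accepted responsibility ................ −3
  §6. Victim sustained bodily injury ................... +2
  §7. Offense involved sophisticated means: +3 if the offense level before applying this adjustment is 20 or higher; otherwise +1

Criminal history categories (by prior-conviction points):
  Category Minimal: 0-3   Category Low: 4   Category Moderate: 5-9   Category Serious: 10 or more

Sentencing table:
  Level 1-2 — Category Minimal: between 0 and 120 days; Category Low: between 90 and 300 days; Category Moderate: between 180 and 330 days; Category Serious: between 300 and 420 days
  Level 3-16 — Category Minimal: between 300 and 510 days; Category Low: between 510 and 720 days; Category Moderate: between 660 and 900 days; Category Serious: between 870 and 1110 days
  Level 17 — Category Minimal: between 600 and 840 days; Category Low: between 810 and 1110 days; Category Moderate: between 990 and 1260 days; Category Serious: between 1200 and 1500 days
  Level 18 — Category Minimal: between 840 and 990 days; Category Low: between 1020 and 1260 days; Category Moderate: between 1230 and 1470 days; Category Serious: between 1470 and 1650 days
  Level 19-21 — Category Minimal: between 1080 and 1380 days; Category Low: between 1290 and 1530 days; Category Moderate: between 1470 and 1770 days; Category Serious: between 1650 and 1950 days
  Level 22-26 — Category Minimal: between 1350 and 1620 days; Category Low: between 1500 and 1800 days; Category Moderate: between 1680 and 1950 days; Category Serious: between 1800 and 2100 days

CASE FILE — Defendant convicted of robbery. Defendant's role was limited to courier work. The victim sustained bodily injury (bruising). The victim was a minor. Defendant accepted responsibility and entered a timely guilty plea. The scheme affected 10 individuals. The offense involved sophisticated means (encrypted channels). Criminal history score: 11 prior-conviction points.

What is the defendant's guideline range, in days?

Base offense level for robbery: 15.
§1 does not apply.
§2 applies (level before this adjustment is 15 < 20, so +1): 15 + 1 = 16.
§3 applies: 16 + 2 = 18.
§4 applies: 18 − 1 = 17.
§5 applies: 17 − 3 = 14.
§6 applies: 14 + 2 = 16.
§7 applies (level before this adjustment is 16 < 20, so +1): 16 + 1 = 17.
Final offense level: 17.
Criminal history: 11 prior points → Category Serious (10+).
Level 17 falls in the 17 band.
Grid: Level 17 × Category Serious = 1200-1500 days.

1200-1500 days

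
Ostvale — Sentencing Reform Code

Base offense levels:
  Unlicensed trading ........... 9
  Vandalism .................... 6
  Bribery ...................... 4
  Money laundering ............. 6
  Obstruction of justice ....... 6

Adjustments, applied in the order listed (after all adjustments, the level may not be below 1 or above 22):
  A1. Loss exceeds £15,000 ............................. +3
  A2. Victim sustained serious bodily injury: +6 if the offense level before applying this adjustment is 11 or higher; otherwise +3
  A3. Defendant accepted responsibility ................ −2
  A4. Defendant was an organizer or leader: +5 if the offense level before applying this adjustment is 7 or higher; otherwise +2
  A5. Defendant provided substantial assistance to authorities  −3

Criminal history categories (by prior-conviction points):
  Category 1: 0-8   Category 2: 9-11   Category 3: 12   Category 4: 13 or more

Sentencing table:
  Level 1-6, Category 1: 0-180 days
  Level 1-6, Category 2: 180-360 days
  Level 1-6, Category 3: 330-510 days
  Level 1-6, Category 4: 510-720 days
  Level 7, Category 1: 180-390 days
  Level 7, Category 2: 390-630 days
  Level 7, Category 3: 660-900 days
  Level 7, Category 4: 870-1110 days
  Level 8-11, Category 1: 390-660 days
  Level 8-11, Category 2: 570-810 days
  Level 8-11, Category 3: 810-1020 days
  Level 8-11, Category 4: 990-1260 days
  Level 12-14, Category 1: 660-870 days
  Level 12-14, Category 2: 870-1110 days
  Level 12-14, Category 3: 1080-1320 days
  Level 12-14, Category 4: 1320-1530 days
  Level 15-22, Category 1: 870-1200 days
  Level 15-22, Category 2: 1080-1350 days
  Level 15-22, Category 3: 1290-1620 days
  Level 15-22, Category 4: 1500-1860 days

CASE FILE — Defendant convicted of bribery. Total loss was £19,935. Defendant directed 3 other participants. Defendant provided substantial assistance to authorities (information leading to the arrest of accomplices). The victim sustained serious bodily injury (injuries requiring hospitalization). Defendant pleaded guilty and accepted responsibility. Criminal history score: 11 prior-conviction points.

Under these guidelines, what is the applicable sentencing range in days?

Base offense level for bribery: 4.
A1 applies: 4 + 3 = 7.
A2 applies (level before this adjustment is 7 < 11, so +3): 7 + 3 = 10.
A3 applies: 10 − 2 = 8.
A4 applies (level before this adjustment is 8 ≥ 7, so +5): 8 + 5 = 13.
A5 applies: 13 − 3 = 10.
Final offense level: 10.
Criminal history: 11 prior points → Category 2 (9-11).
Level 10 falls in the 8-11 band.
Grid: Level 8-11 × Category 2 = 570-810 days.

570-810 days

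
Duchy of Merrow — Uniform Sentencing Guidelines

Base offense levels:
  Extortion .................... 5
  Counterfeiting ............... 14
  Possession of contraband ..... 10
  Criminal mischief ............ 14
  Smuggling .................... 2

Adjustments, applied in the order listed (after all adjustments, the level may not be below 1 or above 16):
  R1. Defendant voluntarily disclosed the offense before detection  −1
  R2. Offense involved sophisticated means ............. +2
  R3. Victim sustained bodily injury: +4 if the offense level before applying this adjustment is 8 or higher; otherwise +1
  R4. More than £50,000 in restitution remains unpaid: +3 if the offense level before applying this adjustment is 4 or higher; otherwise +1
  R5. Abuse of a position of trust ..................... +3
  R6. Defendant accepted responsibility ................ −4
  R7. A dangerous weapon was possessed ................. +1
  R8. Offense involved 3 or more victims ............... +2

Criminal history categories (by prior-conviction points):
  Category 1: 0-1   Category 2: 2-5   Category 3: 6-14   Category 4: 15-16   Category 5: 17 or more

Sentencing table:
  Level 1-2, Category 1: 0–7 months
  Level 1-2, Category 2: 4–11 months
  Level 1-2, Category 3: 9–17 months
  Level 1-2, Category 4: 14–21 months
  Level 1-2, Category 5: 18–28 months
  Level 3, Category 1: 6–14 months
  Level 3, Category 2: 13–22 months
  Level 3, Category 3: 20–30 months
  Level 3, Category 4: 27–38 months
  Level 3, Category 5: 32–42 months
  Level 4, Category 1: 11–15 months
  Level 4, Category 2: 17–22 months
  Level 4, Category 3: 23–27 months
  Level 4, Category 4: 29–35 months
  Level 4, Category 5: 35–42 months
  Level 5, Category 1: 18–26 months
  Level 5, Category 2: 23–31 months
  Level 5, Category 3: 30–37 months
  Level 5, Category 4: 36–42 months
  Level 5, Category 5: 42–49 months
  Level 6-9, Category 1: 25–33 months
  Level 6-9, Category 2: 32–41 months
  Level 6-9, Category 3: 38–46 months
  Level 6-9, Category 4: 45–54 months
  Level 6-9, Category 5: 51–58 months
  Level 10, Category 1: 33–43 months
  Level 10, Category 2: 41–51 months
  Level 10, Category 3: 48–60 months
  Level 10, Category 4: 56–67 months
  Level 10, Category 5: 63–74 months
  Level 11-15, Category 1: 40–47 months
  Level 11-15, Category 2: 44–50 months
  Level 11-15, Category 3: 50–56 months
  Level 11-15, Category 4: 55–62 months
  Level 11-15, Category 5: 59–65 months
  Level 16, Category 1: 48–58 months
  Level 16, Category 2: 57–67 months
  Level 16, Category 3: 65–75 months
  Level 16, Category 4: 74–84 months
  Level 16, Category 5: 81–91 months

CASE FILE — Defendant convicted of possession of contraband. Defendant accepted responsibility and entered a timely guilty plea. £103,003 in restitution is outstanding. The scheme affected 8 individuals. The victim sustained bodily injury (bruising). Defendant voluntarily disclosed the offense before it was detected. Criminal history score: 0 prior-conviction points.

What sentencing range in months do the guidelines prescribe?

Base offense level for possession of contraband: 10.
R1 applies: 10 − 1 = 9.
R3 applies (level before this adjustment is 9 ≥ 8, so +4): 9 + 4 = 13.
R4 applies (level before this adjustment is 13 ≥ 4, so +3): 13 + 3 = 16.
R6 applies: 16 − 4 = 12.
R8 applies: 12 + 2 = 14.
Final offense level: 14.
Criminal history: 0 prior points → Category 1 (0-1).
Level 14 falls in the 11-15 band.
Grid: Level 11-15 × Category 1 = 40-47 months.

40-47 months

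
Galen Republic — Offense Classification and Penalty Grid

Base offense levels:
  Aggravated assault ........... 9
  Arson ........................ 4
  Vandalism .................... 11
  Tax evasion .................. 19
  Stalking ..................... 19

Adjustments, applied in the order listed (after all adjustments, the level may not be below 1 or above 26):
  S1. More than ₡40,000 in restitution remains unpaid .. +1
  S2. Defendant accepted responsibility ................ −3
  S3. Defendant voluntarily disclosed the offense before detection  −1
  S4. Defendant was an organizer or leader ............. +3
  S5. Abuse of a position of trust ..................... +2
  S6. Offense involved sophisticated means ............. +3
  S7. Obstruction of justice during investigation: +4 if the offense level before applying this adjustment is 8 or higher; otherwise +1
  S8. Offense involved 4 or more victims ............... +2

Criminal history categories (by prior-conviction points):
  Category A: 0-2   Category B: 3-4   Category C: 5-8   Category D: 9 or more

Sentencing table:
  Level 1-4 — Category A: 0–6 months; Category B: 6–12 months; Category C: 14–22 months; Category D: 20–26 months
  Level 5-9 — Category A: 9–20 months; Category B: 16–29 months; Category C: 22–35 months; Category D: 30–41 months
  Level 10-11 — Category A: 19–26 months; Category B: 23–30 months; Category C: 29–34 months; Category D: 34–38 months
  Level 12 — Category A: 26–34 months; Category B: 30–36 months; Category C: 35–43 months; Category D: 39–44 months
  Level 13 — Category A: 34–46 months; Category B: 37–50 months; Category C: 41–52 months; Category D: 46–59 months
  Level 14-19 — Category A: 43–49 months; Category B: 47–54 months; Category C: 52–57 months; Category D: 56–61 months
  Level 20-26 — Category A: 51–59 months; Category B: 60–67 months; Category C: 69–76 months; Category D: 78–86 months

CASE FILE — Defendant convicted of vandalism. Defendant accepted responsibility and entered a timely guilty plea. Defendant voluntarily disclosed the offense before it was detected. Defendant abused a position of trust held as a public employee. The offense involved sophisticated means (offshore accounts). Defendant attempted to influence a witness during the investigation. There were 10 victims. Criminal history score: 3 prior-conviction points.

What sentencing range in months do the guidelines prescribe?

47-54 months

Base offense level for vandalism: 11.
S1 does not apply.
S2 applies: 11 − 3 = 8.
S3 applies: 8 − 1 = 7.
S5 applies: 7 + 2 = 9.
S6 applies: 9 + 3 = 12.
S7 applies (level before this adjustment is 12 ≥ 8, so +4): 12 + 4 = 16.
S8 applies: 16 + 2 = 18.
Final offense level: 18.
Criminal history: 3 prior points → Category B (3-4).
Level 18 falls in the 14-19 band.
Grid: Level 14-19 × Category B = 47-54 months.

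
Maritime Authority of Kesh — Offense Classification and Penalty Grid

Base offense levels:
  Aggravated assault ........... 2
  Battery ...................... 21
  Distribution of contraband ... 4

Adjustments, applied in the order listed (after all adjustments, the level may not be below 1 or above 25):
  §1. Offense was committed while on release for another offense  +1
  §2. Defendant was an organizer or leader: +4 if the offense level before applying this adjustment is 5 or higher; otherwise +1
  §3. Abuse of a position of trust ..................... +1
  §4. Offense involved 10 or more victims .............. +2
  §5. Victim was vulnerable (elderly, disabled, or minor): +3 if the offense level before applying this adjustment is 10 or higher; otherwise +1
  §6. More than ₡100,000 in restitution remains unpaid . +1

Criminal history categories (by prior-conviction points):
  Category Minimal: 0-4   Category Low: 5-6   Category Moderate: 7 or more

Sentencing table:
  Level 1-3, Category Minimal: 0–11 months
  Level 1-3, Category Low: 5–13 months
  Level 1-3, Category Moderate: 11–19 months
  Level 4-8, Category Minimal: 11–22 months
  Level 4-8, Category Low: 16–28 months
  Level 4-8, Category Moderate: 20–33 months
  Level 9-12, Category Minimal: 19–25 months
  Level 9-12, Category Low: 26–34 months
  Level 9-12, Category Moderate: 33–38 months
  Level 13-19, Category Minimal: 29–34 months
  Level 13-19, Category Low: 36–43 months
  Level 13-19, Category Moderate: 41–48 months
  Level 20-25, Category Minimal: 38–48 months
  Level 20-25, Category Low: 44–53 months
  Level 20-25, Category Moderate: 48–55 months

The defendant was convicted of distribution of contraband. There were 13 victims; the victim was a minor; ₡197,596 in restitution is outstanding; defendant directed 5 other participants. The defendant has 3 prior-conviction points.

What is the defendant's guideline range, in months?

Base offense level for distribution of contraband: 4.
§1 does not apply.
§2 applies (level before this adjustment is 4 < 5, so +1): 4 + 1 = 5.
§4 applies: 5 + 2 = 7.
§5 applies (level before this adjustment is 7 < 10, so +1): 7 + 1 = 8.
§6 applies: 8 + 1 = 9.
Final offense level: 9.
Criminal history: 3 prior points → Category Minimal (0-4).
Level 9 falls in the 9-12 band.
Grid: Level 9-12 × Category Minimal = 19-25 months.

19-25 months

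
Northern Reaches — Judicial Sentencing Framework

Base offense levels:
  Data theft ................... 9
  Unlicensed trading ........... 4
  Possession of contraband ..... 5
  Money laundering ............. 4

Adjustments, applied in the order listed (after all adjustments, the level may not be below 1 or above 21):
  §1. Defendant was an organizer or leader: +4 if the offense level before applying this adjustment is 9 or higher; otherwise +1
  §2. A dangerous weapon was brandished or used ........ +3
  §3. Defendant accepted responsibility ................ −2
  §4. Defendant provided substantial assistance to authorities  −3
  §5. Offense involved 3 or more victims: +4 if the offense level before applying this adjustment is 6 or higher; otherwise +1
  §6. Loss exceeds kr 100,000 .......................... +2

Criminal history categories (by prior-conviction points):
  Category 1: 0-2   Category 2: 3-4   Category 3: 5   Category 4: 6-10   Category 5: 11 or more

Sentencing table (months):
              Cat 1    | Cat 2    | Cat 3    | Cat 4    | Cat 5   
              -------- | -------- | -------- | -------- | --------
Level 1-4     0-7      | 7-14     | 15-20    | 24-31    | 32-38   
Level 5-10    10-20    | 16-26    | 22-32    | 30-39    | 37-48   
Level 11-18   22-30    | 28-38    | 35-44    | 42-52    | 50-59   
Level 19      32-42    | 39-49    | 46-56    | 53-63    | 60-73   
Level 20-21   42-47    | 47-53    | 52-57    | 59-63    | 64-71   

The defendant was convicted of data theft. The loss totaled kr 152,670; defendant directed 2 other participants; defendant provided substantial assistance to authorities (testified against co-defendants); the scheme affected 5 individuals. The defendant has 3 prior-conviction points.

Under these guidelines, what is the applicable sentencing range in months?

28-38 months

Base offense level for data theft: 9.
§1 applies (level before this adjustment is 9 ≥ 9, so +4): 9 + 4 = 13.
§3 does not apply.
§4 applies: 13 − 3 = 10.
§5 applies (level before this adjustment is 10 ≥ 6, so +4): 10 + 4 = 14.
§6 applies: 14 + 2 = 16.
Final offense level: 16.
Criminal history: 3 prior points → Category 2 (3-4).
Level 16 falls in the 11-18 band.
Grid: Level 11-18 × Category 2 = 28-38 months.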